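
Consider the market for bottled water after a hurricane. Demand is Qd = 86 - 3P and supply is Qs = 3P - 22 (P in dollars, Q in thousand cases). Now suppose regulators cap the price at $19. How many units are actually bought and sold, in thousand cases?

Setting quantity demanded equal to quantity supplied, 86 - 3P = 3P - 22, gives P* = 18 and Q* = 32.
The ceiling of 19 is above the equilibrium price 18, so it is not binding; the market clears at P* = 18, Q* = 32.

32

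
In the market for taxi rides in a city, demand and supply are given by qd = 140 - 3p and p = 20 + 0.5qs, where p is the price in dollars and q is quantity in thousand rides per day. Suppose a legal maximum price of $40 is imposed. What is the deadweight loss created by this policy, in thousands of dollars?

Rearranging supply gives qs = 2p - 40. In a free market, 140 - 3p = 2p - 40 gives the equilibrium p* = 36, q* = 32.
The ceiling of 40 is above the equilibrium price 36, so it is not binding; the market clears at p* = 36, q* = 32.
Since the control does not bind, no trades are prevented and deadweight loss is zero.

0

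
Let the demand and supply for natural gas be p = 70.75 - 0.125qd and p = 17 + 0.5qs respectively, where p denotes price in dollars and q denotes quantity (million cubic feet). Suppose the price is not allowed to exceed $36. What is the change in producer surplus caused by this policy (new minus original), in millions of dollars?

-1488

Rearranging demand gives qd = 566 - 8p; rearranging supply gives qs = 2p - 34. In a free market, 566 - 8p = 2p - 34 gives the equilibrium p* = 60, q* = 86.
Since 36 < 60, the ceiling is binding.
At p = 36: qd = 566 - 8·36 = 278 and qs = 2·36 - 34 = 38.
Producer surplus without the control is ½ · (60 - 17) · 86 = 1849.
With the ceiling, producers sell 38 units at 36, so PS = ½ · (36 - 17) · 38 = 361.
Change in producer surplus = 361 - 1849 = -1488.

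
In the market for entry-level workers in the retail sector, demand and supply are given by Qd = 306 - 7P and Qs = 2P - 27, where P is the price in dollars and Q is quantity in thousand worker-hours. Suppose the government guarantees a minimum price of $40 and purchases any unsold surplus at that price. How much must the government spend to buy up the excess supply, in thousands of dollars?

1080

Setting quantity demanded equal to quantity supplied, 306 - 7P = 2P - 27, gives P* = 37 and Q* = 47.
Because the floor (40) lies above the market-clearing price, it is binding.
At P = 40: Qd = 306 - 7·40 = 26 and Qs = 2·40 - 27 = 53.
Surplus = Qs - Qd = 27.
Government expenditure = surplus × support price = 27 × 40 = 1080.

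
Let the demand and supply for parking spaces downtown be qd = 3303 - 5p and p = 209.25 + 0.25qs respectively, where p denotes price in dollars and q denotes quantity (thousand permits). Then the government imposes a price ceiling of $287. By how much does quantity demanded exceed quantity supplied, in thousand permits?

1557

Rearranging supply gives qs = 4p - 837. Equilibrium: 3303 - 5p = 4p - 837, so 4140 = 9p and p* = 460, q* = 1003.
The ceiling of 287 is below the equilibrium price 460, so it binds.
At p = 287: qd = 3303 - 5·287 = 1868 and qs = 4·287 - 837 = 311.
Shortage = qd - qs = 1868 - 311 = 1557.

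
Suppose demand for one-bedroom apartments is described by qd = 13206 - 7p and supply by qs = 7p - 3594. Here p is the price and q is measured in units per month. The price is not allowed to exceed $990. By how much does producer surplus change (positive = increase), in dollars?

-854910

Equilibrium: 13206 - 7p = 7p - 3594, so 16800 = 14p and p* = 1200, q* = 4806.
The ceiling of 990 is below the equilibrium price 1200, so it binds.
At p = 990: qd = 13206 - 7·990 = 6276 and qs = 7·990 - 3594 = 3336.
Producer surplus without the control is ½ · (1200 - 3594/7) · 4806 = 11548818/7.
With the ceiling, producers sell 3336 units at 990, so PS = ½ · (990 - 3594/7) · 3336 = 5564448/7.
Change in producer surplus = 5564448/7 - 11548818/7 = -854910.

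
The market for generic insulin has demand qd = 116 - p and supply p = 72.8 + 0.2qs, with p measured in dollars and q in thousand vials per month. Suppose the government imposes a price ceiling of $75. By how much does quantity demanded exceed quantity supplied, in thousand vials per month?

30

Rearranging supply gives qs = 5p - 364. Equilibrium: 116 - p = 5p - 364, so 480 = 6p and p* = 80, q* = 36.
Because the ceiling (75) lies below the market-clearing price, it is binding.
At p = 75: qd = 116 - 75 = 41 and qs = 5·75 - 364 = 11.
Shortage = qd - qs = 41 - 11 = 30.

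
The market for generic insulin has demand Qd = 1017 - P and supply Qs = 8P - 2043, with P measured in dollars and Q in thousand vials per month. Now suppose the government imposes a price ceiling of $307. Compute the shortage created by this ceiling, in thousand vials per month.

297

Setting quantity demanded equal to quantity supplied, 1017 - P = 8P - 2043, gives P* = 340 and Q* = 677.
The ceiling of 307 is below the equilibrium price 340, so it binds.
At P = 307: Qd = 1017 - 307 = 710 and Qs = 8·307 - 2043 = 413.
Shortage = Qd - Qs = 710 - 413 = 297.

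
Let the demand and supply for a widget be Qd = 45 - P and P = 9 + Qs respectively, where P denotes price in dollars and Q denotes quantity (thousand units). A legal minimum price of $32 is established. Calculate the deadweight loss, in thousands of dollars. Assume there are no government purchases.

Rearranging supply gives Qs = P - 9. Without the control the market clears where 45 - P = P - 9, i.e. P* = 27 and Q* = 18.
Because the floor (32) lies above the market-clearing price, it is binding.
At P = 32: Qd = 45 - 32 = 13 and Qs = 32 - 9 = 23.
Quantity traded falls to 13. At Q = 13 the demand price is 45 - 13 = 32 and the supply price is 9 + 13 = 22.
Deadweight loss = ½ · (32 - 22) · (18 - 13) = ½ · 10 · 5 = 25.

25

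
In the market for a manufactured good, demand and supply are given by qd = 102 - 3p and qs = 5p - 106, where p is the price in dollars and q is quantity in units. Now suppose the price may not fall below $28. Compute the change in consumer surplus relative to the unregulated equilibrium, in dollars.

Equilibrium: 102 - 3p = 5p - 106, so 208 = 8p and p* = 26, q* = 24.
Because the floor (28) lies above the market-clearing price, it is binding.
At p = 28: qd = 102 - 3·28 = 18 and qs = 5·28 - 106 = 34.
Consumer surplus without the control is ½ · (34 - 26) · 24 = 96.
With the floor, consumers buy 18 units at 28, so CS = ½ · (34 - 28) · 18 = 54.
Change in consumer surplus = 54 - 96 = -42.

-42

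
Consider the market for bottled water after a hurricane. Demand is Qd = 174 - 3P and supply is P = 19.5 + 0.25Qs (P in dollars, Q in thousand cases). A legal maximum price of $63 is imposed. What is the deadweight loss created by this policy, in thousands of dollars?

Rearranging supply gives Qs = 4P - 78. Equilibrium: 174 - 3P = 4P - 78, so 252 = 7P and P* = 36, Q* = 66.
Since 63 is above P* = 36, the ceiling does not bind and the free-market outcome prevails.
Since the control does not bind, no trades are prevented and deadweight loss is zero.

0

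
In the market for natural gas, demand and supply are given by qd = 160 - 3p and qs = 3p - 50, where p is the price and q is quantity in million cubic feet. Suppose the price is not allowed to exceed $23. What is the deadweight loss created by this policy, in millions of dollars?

432

Setting quantity demanded equal to quantity supplied, 160 - 3p = 3p - 50, gives p* = 35 and q* = 55.
The ceiling of 23 is below the equilibrium price 35, so it binds.
At p = 23: qd = 160 - 3·23 = 91 and qs = 3·23 - 50 = 19.
Quantity traded falls to 19. At q = 19 the demand price is (160 - 19)/3 = 47 and the supply price is (50 + 19)/3 = 23.
Deadweight loss = ½ · (47 - 23) · (55 - 19) = ½ · 24 · 36 = 432.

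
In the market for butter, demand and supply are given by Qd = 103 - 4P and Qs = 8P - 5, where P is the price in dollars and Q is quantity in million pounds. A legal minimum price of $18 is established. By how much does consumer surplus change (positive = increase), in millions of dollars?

-441

Setting quantity demanded equal to quantity supplied, 103 - 4P = 8P - 5, gives P* = 9 and Q* = 67.
Because the floor (18) lies above the market-clearing price, it is binding.
At P = 18: Qd = 103 - 4·18 = 31 and Qs = 8·18 - 5 = 139.
Consumer surplus without the control is ½ · (25.75 - 9) · 67 = 561.125.
With the floor, consumers buy 31 units at 18, so CS = ½ · (25.75 - 18) · 31 = 120.125.
Change in consumer surplus = 120.125 - 561.125 = -441.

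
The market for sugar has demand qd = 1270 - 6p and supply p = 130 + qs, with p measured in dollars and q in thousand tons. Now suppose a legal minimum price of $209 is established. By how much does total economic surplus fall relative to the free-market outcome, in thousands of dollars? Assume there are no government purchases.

Rearranging supply gives qs = p - 130. Without the control the market clears where 1270 - 6p = p - 130, i.e. p* = 200 and q* = 70.
Since 209 > 200, the floor is binding.
At p = 209: qd = 1270 - 6·209 = 16 and qs = 209 - 130 = 79.
Quantity traded falls to 16. At q = 16 the demand price is (1270 - 16)/6 = 209 and the supply price is 130 + 16 = 146.
Deadweight loss = ½ · (209 - 146) · (70 - 16) = ½ · 63 · 54 = 1701.

1701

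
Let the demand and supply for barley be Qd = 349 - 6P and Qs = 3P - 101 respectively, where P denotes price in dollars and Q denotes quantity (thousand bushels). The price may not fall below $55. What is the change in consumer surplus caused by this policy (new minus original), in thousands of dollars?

-170

Without the control the market clears where 349 - 6P = 3P - 101, i.e. P* = 50 and Q* = 49.
Because the floor (55) lies above the market-clearing price, it is binding.
At P = 55: Qd = 349 - 6·55 = 19 and Qs = 3·55 - 101 = 64.
Consumer surplus without the control is ½ · (349/6 - 50) · 49 = 2401/12.
With the floor, consumers buy 19 units at 55, so CS = ½ · (349/6 - 55) · 19 = 361/12.
Change in consumer surplus = 361/12 - 2401/12 = -170.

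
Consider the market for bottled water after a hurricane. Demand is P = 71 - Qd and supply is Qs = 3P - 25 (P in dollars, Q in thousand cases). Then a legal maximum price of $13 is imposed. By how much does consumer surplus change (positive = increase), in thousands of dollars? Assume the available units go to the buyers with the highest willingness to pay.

-390.5

Rearranging demand gives Qd = 71 - P. In a free market, 71 - P = 3P - 25 gives the equilibrium P* = 24, Q* = 47.
Since 13 < 24, the ceiling is binding.
At P = 13: Qd = 71 - 13 = 58 and Qs = 3·13 - 25 = 14.
Consumer surplus without the control is ½ · (71 - 24) · 47 = 1104.5.
With the ceiling, 14 units are sold at 13 (assume they go to the highest-value buyers). The demand price at Q = 14 is 57, so CS = ½ · [(71 - 13) + (57 - 13)] · 14 = 714.
Change in consumer surplus = 714 - 1104.5 = -390.5.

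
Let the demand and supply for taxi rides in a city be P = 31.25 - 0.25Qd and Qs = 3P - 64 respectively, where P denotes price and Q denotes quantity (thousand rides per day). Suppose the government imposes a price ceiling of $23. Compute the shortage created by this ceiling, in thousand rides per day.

Rearranging demand gives Qd = 125 - 4P. In a free market, 125 - 4P = 3P - 64 gives the equilibrium P* = 27, Q* = 17.
Since 23 < 27, the ceiling is binding.
At P = 23: Qd = 125 - 4·23 = 33 and Qs = 3·23 - 64 = 5.
Shortage = Qd - Qs = 33 - 5 = 28.

28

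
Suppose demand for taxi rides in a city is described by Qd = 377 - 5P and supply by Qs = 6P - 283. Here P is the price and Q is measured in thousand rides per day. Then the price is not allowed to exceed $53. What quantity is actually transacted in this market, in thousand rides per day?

Without the control the market clears where 377 - 5P = 6P - 283, i.e. P* = 60 and Q* = 77.
Since 53 < 60, the ceiling is binding.
At P = 53: Qd = 377 - 5·53 = 112 and Qs = 6·53 - 283 = 35.
The quantity actually transacted is the short side, supply: 35.

35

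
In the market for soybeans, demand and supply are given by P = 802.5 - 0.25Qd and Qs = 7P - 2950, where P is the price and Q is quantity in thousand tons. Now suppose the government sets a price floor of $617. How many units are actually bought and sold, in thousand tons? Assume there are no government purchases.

Rearranging demand gives Qd = 3210 - 4P. Equilibrium: 3210 - 4P = 7P - 2950, so 6160 = 11P and P* = 560, Q* = 970.
Since 617 > 560, the floor is binding.
At P = 617: Qd = 3210 - 4·617 = 742 and Qs = 7·617 - 2950 = 1369.
The quantity actually transacted is the short side, demand: 742.

742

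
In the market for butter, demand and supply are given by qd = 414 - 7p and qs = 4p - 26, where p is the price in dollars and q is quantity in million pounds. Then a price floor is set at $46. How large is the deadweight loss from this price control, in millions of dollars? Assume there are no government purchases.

Equilibrium: 414 - 7p = 4p - 26, so 440 = 11p and p* = 40, q* = 134.
Because the floor (46) lies above the market-clearing price, it is binding.
At p = 46: qd = 414 - 7·46 = 92 and qs = 4·46 - 26 = 158.
Quantity traded falls to 92. At q = 92 the demand price is (414 - 92)/7 = 46 and the supply price is (26 + 92)/4 = 29.5.
Deadweight loss = ½ · (46 - 29.5) · (134 - 92) = ½ · 16.5 · 42 = 346.5.

346.5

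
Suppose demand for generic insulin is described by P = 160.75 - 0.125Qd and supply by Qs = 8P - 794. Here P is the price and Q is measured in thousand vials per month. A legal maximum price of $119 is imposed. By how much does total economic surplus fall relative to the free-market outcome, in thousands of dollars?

968

Rearranging demand gives Qd = 1286 - 8P. Without the control the market clears where 1286 - 8P = 8P - 794, i.e. P* = 130 and Q* = 246.
Since 119 < 130, the ceiling is binding.
At P = 119: Qd = 1286 - 8·119 = 334 and Qs = 8·119 - 794 = 158.
Quantity traded falls to 158. At Q = 158 the demand price is (1286 - 158)/8 = 141 and the supply price is (794 + 158)/8 = 119.
Deadweight loss = ½ · (141 - 119) · (246 - 158) = ½ · 22 · 88 = 968.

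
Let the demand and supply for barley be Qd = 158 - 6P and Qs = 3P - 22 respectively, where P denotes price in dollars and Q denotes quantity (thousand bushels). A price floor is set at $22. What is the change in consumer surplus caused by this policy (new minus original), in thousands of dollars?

-64

In a free market, 158 - 6P = 3P - 22 gives the equilibrium P* = 20, Q* = 38.
The floor of 22 is above the equilibrium price 20, so it binds.
At P = 22: Qd = 158 - 6·22 = 26 and Qs = 3·22 - 22 = 44.
Consumer surplus without the control is ½ · (79/3 - 20) · 38 = 361/3.
With the floor, consumers buy 26 units at 22, so CS = ½ · (79/3 - 22) · 26 = 169/3.
Change in consumer surplus = 169/3 - 361/3 = -64.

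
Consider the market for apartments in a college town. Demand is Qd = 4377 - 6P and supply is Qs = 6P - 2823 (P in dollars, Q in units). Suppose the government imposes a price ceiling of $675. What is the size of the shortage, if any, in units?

0

Equilibrium: 4377 - 6P = 6P - 2823, so 7200 = 12P and P* = 600, Q* = 777.
The ceiling of 675 is above the equilibrium price 600, so it is not binding; the market clears at P* = 600, Q* = 777.
Since the control does not bind, there is no shortage.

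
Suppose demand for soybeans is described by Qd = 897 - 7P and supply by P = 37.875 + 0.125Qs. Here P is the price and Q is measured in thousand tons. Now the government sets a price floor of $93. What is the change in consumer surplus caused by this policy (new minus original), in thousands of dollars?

Rearranging supply gives Qs = 8P - 303. Without the control the market clears where 897 - 7P = 8P - 303, i.e. P* = 80 and Q* = 337.
The floor of 93 is above the equilibrium price 80, so it binds.
At P = 93: Qd = 897 - 7·93 = 246 and Qs = 8·93 - 303 = 441.
Consumer surplus without the control is ½ · (897/7 - 80) · 337 = 113569/14.
With the floor, consumers buy 246 units at 93, so CS = ½ · (897/7 - 93) · 246 = 30258/7.
Change in consumer surplus = 30258/7 - 113569/14 = -3789.5.

-3789.5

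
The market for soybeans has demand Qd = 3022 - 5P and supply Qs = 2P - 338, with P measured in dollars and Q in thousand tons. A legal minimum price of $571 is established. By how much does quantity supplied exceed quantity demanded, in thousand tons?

637

Without the control the market clears where 3022 - 5P = 2P - 338, i.e. P* = 480 and Q* = 622.
Since 571 > 480, the floor is binding.
At P = 571: Qd = 3022 - 5·571 = 167 and Qs = 2·571 - 338 = 804.
Surplus = Qs - Qd = 804 - 167 = 637.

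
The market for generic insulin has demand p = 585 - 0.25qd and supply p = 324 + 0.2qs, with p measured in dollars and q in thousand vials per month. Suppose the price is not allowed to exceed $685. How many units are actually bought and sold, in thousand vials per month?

Rearranging demand gives qd = 2340 - 4p; rearranging supply gives qs = 5p - 1620. Equilibrium: 2340 - 4p = 5p - 1620, so 3960 = 9p and p* = 440, q* = 580.
The ceiling of 685 is above the equilibrium price 440, so it is not binding; the market clears at p* = 440, q* = 580.

580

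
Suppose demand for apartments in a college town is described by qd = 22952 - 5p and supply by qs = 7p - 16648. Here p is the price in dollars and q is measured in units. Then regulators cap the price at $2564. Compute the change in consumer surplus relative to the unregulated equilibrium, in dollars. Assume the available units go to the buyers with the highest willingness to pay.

In a free market, 22952 - 5p = 7p - 16648 gives the equilibrium p* = 3300, q* = 6452.
Because the ceiling (2564) lies below the market-clearing price, it is binding.
At p = 2564: qd = 22952 - 5·2564 = 10132 and qs = 7·2564 - 16648 = 1300.
Consumer surplus without the control is ½ · (4590.4 - 3300) · 6452 = 4162830.4.
With the ceiling, 1300 units are sold at 2564 (assume they go to the highest-value buyers). The demand price at q = 1300 is 4330.4, so CS = ½ · [(4590.4 - 2564) + (4330.4 - 2564)] · 1300 = 2465320.
Change in consumer surplus = 2465320 - 4162830.4 = -1697510.4.

-1697510.4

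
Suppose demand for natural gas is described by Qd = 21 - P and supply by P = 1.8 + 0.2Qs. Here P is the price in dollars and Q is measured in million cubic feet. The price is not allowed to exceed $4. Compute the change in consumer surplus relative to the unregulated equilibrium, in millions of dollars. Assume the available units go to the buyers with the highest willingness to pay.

Rearranging supply gives Qs = 5P - 9. Setting quantity demanded equal to quantity supplied, 21 - P = 5P - 9, gives P* = 5 and Q* = 16.
The ceiling of 4 is below the equilibrium price 5, so it binds.
At P = 4: Qd = 21 - 4 = 17 and Qs = 5·4 - 9 = 11.
Consumer surplus without the control is ½ · (21 - 5) · 16 = 128.
With the ceiling, 11 units are sold at 4 (assume they go to the highest-value buyers). The demand price at Q = 11 is 10, so CS = ½ · [(21 - 4) + (10 - 4)] · 11 = 126.5.
Change in consumer surplus = 126.5 - 128 = -1.5.

-1.5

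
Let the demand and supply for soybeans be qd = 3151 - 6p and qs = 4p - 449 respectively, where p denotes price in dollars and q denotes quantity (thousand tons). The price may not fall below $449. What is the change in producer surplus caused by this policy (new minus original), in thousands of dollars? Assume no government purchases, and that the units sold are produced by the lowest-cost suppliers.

5028.5

In a free market, 3151 - 6p = 4p - 449 gives the equilibrium p* = 360, q* = 991.
The floor of 449 is above the equilibrium price 360, so it binds.
At p = 449: qd = 3151 - 6·449 = 457 and qs = 4·449 - 449 = 1347.
Producer surplus without the control is ½ · (360 - 112.25) · 991 = 122760.125.
With the floor, 457 units are sold at 449. The supply price at q = 457 is 226.5, so PS = ½ · [(449 - 112.25) + (449 - 226.5)] · 457 = 127788.625.
Change in producer surplus = 127788.625 - 122760.125 = 5028.5.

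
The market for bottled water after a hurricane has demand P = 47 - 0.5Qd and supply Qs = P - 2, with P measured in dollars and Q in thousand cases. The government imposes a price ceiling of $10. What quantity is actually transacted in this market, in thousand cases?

8

Rearranging demand gives Qd = 94 - 2P. Equilibrium: 94 - 2P = P - 2, so 96 = 3P and P* = 32, Q* = 30.
Because the ceiling (10) lies below the market-clearing price, it is binding.
At P = 10: Qd = 94 - 2·10 = 74 and Qs = 10 - 2 = 8.
The quantity actually transacted is the short side, supply: 8.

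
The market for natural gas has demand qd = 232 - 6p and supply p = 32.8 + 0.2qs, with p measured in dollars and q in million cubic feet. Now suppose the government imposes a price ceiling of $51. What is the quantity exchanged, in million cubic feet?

16

Rearranging supply gives qs = 5p - 164. In a free market, 232 - 6p = 5p - 164 gives the equilibrium p* = 36, q* = 16.
The ceiling of 51 is above the equilibrium price 36, so it is not binding; the market clears at p* = 36, q* = 16.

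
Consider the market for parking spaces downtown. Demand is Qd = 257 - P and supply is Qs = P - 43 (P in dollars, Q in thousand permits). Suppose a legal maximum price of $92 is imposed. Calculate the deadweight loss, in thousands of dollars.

Setting quantity demanded equal to quantity supplied, 257 - P = P - 43, gives P* = 150 and Q* = 107.
Because the ceiling (92) lies below the market-clearing price, it is binding.
At P = 92: Qd = 257 - 92 = 165 and Qs = 92 - 43 = 49.
Quantity traded falls to 49. At Q = 49 the demand price is 257 - 49 = 208 and the supply price is 43 + 49 = 92.
Deadweight loss = ½ · (208 - 92) · (107 - 49) = ½ · 116 · 58 = 3364.

3364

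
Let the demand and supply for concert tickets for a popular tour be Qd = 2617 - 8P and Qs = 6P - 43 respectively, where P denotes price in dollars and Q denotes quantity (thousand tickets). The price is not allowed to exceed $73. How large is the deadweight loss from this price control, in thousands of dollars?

In a free market, 2617 - 8P = 6P - 43 gives the equilibrium P* = 190, Q* = 1097.
Because the ceiling (73) lies below the market-clearing price, it is binding.
At P = 73: Qd = 2617 - 8·73 = 2033 and Qs = 6·73 - 43 = 395.
Quantity traded falls to 395. At Q = 395 the demand price is (2617 - 395)/8 = 277.75 and the supply price is (43 + 395)/6 = 73.
Deadweight loss = ½ · (277.75 - 73) · (1097 - 395) = ½ · 204.75 · 702 = 71867.25.

71867.25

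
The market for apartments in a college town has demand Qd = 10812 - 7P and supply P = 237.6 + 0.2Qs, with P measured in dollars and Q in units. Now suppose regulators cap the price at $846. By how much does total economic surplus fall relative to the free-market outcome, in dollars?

Rearranging supply gives Qs = 5P - 1188. Without the control the market clears where 10812 - 7P = 5P - 1188, i.e. P* = 1000 and Q* = 3812.
The ceiling of 846 is below the equilibrium price 1000, so it binds.
At P = 846: Qd = 10812 - 7·846 = 4890 and Qs = 5·846 - 1188 = 3042.
Quantity traded falls to 3042. At Q = 3042 the demand price is (10812 - 3042)/7 = 1110 and the supply price is (1188 + 3042)/5 = 846.
Deadweight loss = ½ · (1110 - 846) · (3812 - 3042) = ½ · 264 · 770 = 101640.

101640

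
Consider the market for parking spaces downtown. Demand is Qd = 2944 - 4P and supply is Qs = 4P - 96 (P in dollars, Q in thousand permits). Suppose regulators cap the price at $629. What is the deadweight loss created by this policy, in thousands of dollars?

Equilibrium: 2944 - 4P = 4P - 96, so 3040 = 8P and P* = 380, Q* = 1424.
The ceiling of 629 is above the equilibrium price 380, so it is not binding; the market clears at P* = 380, Q* = 1424.
Since the control does not bind, no trades are prevented and deadweight loss is zero.

0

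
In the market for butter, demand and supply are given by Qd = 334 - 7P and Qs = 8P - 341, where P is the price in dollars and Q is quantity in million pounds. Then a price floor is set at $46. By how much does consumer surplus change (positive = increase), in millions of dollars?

-15.5

Equilibrium: 334 - 7P = 8P - 341, so 675 = 15P and P* = 45, Q* = 19.
Since 46 > 45, the floor is binding.
At P = 46: Qd = 334 - 7·46 = 12 and Qs = 8·46 - 341 = 27.
Consumer surplus without the control is ½ · (334/7 - 45) · 19 = 361/14.
With the floor, consumers buy 12 units at 46, so CS = ½ · (334/7 - 46) · 12 = 72/7.
Change in consumer surplus = 72/7 - 361/14 = -15.5.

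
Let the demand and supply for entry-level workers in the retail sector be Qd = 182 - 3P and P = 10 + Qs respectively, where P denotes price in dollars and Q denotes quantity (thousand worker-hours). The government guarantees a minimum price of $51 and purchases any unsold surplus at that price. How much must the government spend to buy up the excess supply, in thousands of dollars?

612

Rearranging supply gives Qs = P - 10. Equilibrium: 182 - 3P = P - 10, so 192 = 4P and P* = 48, Q* = 38.
The floor of 51 is above the equilibrium price 48, so it binds.
At P = 51: Qd = 182 - 3·51 = 29 and Qs = 51 - 10 = 41.
Surplus = Qs - Qd = 12.
Government expenditure = surplus × support price = 12 × 51 = 612.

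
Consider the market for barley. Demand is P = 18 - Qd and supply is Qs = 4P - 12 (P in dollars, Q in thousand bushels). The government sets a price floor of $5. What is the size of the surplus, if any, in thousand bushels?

Rearranging demand gives Qd = 18 - P. Without the control the market clears where 18 - P = 4P - 12, i.e. P* = 6 and Q* = 12.
The floor of 5 is below the equilibrium price 6, so it is not binding; the market clears at P* = 6, Q* = 12.
Since the control does not bind, there is no surplus.

0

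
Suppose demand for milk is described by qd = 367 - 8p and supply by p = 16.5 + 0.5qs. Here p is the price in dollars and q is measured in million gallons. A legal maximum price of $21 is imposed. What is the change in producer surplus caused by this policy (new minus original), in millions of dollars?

Rearranging supply gives qs = 2p - 33. In a free market, 367 - 8p = 2p - 33 gives the equilibrium p* = 40, q* = 47.
The ceiling of 21 is below the equilibrium price 40, so it binds.
At p = 21: qd = 367 - 8·21 = 199 and qs = 2·21 - 33 = 9.
Producer surplus without the control is ½ · (40 - 16.5) · 47 = 552.25.
With the ceiling, producers sell 9 units at 21, so PS = ½ · (21 - 16.5) · 9 = 20.25.
Change in producer surplus = 20.25 - 552.25 = -532.

-532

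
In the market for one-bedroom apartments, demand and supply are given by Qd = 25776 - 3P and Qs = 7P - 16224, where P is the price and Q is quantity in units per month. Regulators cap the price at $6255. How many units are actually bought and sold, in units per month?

13176

Without the control the market clears where 25776 - 3P = 7P - 16224, i.e. P* = 4200 and Q* = 13176.
The ceiling of 6255 is above the equilibrium price 4200, so it is not binding; the market clears at P* = 4200, Q* = 13176.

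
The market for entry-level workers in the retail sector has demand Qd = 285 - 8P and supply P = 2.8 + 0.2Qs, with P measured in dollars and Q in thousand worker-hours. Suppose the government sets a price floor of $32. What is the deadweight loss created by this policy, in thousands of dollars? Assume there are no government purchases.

842.4

Rearranging supply gives Qs = 5P - 14. Setting quantity demanded equal to quantity supplied, 285 - 8P = 5P - 14, gives P* = 23 and Q* = 101.
Since 32 > 23, the floor is binding.
At P = 32: Qd = 285 - 8·32 = 29 and Qs = 5·32 - 14 = 146.
Quantity traded falls to 29. At Q = 29 the demand price is (285 - 29)/8 = 32 and the supply price is (14 + 29)/5 = 8.6.
Deadweight loss = ½ · (32 - 8.6) · (101 - 29) = ½ · 23.4 · 72 = 842.4.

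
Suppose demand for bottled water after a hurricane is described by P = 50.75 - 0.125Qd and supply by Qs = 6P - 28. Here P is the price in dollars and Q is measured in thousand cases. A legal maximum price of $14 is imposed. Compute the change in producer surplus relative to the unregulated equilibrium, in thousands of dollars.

Rearranging demand gives Qd = 406 - 8P. In a free market, 406 - 8P = 6P - 28 gives the equilibrium P* = 31, Q* = 158.
Since 14 < 31, the ceiling is binding.
At P = 14: Qd = 406 - 8·14 = 294 and Qs = 6·14 - 28 = 56.
Producer surplus without the control is ½ · (31 - 14/3) · 158 = 6241/3.
With the ceiling, producers sell 56 units at 14, so PS = ½ · (14 - 14/3) · 56 = 784/3.
Change in producer surplus = 784/3 - 6241/3 = -1819.

-1819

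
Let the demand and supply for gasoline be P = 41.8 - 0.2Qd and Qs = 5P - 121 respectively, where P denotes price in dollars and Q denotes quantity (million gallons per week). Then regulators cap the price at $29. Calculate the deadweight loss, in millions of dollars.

80

Rearranging demand gives Qd = 209 - 5P. In a free market, 209 - 5P = 5P - 121 gives the equilibrium P* = 33, Q* = 44.
Because the ceiling (29) lies below the market-clearing price, it is binding.
At P = 29: Qd = 209 - 5·29 = 64 and Qs = 5·29 - 121 = 24.
Quantity traded falls to 24. At Q = 24 the demand price is (209 - 24)/5 = 37 and the supply price is (121 + 24)/5 = 29.
Deadweight loss = ½ · (37 - 29) · (44 - 24) = ½ · 8 · 20 = 80.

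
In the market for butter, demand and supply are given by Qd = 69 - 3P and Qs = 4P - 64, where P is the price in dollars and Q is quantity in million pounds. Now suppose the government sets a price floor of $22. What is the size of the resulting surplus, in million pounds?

21

Without the control the market clears where 69 - 3P = 4P - 64, i.e. P* = 19 and Q* = 12.
Because the floor (22) lies above the market-clearing price, it is binding.
At P = 22: Qd = 69 - 3·22 = 3 and Qs = 4·22 - 64 = 24.
Surplus = Qs - Qd = 24 - 3 = 21.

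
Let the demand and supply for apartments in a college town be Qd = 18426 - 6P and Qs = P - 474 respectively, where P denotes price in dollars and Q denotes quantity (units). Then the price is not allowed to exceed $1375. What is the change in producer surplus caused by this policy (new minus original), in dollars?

In a free market, 18426 - 6P = P - 474 gives the equilibrium P* = 2700, Q* = 2226.
Since 1375 < 2700, the ceiling is binding.
At P = 1375: Qd = 18426 - 6·1375 = 10176 and Qs = 1375 - 474 = 901.
Producer surplus without the control is ½ · (2700 - 474) · 2226 = 2477538.
With the ceiling, producers sell 901 units at 1375, so PS = ½ · (1375 - 474) · 901 = 405900.5.
Change in producer surplus = 405900.5 - 2477538 = -2071637.5.

-2071637.5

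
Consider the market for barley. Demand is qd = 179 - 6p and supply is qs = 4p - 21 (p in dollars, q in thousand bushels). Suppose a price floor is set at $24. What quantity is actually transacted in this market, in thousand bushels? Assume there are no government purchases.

Without the control the market clears where 179 - 6p = 4p - 21, i.e. p* = 20 and q* = 59.
The floor of 24 is above the equilibrium price 20, so it binds.
At p = 24: qd = 179 - 6·24 = 35 and qs = 4·24 - 21 = 75.
The quantity actually transacted is the short side, demand: 35.

35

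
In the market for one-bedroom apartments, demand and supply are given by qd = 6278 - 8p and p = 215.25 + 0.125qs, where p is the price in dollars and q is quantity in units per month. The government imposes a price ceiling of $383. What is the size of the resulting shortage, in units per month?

Rearranging supply gives qs = 8p - 1722. In a free market, 6278 - 8p = 8p - 1722 gives the equilibrium p* = 500, q* = 2278.
Since 383 < 500, the ceiling is binding.
At p = 383: qd = 6278 - 8·383 = 3214 and qs = 8·383 - 1722 = 1342.
Shortage = qd - qs = 3214 - 1342 = 1872.

1872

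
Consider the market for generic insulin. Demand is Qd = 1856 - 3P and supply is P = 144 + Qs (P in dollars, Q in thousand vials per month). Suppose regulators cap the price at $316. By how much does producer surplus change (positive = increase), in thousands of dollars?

-48576

Rearranging supply gives Qs = P - 144. Setting quantity demanded equal to quantity supplied, 1856 - 3P = P - 144, gives P* = 500 and Q* = 356.
Since 316 < 500, the ceiling is binding.
At P = 316: Qd = 1856 - 3·316 = 908 and Qs = 316 - 144 = 172.
Producer surplus without the control is ½ · (500 - 144) · 356 = 63368.
With the ceiling, producers sell 172 units at 316, so PS = ½ · (316 - 144) · 172 = 14792.
Change in producer surplus = 14792 - 63368 = -48576.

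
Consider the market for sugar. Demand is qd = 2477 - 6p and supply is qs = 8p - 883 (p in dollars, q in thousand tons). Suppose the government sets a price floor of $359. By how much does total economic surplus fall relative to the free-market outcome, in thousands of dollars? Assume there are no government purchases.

74345.25

Without the control the market clears where 2477 - 6p = 8p - 883, i.e. p* = 240 and q* = 1037.
Since 359 > 240, the floor is binding.
At p = 359: qd = 2477 - 6·359 = 323 and qs = 8·359 - 883 = 1989.
Quantity traded falls to 323. At q = 323 the demand price is (2477 - 323)/6 = 359 and the supply price is (883 + 323)/8 = 150.75.
Deadweight loss = ½ · (359 - 150.75) · (1037 - 323) = ½ · 208.25 · 714 = 74345.25.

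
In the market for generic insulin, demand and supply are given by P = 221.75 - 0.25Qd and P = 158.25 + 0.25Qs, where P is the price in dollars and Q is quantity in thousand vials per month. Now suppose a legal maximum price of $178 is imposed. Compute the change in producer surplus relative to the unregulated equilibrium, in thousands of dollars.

-1236

Rearranging demand gives Qd = 887 - 4P; rearranging supply gives Qs = 4P - 633. Equilibrium: 887 - 4P = 4P - 633, so 1520 = 8P and P* = 190, Q* = 127.
Since 178 < 190, the ceiling is binding.
At P = 178: Qd = 887 - 4·178 = 175 and Qs = 4·178 - 633 = 79.
Producer surplus without the control is ½ · (190 - 158.25) · 127 = 2016.125.
With the ceiling, producers sell 79 units at 178, so PS = ½ · (178 - 158.25) · 79 = 780.125.
Change in producer surplus = 780.125 - 2016.125 = -1236.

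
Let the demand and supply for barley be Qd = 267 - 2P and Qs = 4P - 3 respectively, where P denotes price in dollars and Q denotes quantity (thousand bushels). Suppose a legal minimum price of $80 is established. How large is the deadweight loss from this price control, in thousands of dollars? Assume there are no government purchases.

Without the control the market clears where 267 - 2P = 4P - 3, i.e. P* = 45 and Q* = 177.
Because the floor (80) lies above the market-clearing price, it is binding.
At P = 80: Qd = 267 - 2·80 = 107 and Qs = 4·80 - 3 = 317.
Quantity traded falls to 107. At Q = 107 the demand price is (267 - 107)/2 = 80 and the supply price is (3 + 107)/4 = 27.5.
Deadweight loss = ½ · (80 - 27.5) · (177 - 107) = ½ · 52.5 · 70 = 1837.5.

1837.5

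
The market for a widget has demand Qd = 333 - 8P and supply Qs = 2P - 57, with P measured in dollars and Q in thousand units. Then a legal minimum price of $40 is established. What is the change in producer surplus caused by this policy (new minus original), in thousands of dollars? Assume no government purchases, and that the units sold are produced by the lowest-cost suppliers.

-3

In a free market, 333 - 8P = 2P - 57 gives the equilibrium P* = 39, Q* = 21.
Because the floor (40) lies above the market-clearing price, it is binding.
At P = 40: Qd = 333 - 8·40 = 13 and Qs = 2·40 - 57 = 23.
Producer surplus without the control is ½ · (39 - 28.5) · 21 = 110.25.
With the floor, 13 units are sold at 40. The supply price at Q = 13 is 35, so PS = ½ · [(40 - 28.5) + (40 - 35)] · 13 = 107.25.
Change in producer surplus = 107.25 - 110.25 = -3.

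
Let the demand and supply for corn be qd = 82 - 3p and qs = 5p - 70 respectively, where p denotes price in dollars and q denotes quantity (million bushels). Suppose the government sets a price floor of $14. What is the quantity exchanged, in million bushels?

Equilibrium: 82 - 3p = 5p - 70, so 152 = 8p and p* = 19, q* = 25.
Since 14 is below p* = 19, the floor does not bind and the free-market outcome prevails.

25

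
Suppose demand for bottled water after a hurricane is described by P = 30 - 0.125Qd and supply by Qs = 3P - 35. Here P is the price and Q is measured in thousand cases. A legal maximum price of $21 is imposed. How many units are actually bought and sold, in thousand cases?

28

Rearranging demand gives Qd = 240 - 8P. In a free market, 240 - 8P = 3P - 35 gives the equilibrium P* = 25, Q* = 40.
Since 21 < 25, the ceiling is binding.
At P = 21: Qd = 240 - 8·21 = 72 and Qs = 3·21 - 35 = 28.
The quantity actually transacted is the short side, supply: 28.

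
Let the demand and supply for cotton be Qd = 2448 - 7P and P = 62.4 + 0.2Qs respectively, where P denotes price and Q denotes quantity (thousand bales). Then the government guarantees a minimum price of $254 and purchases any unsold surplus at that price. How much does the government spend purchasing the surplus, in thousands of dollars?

Rearranging supply gives Qs = 5P - 312. Equilibrium: 2448 - 7P = 5P - 312, so 2760 = 12P and P* = 230, Q* = 838.
Because the floor (254) lies above the market-clearing price, it is binding.
At P = 254: Qd = 2448 - 7·254 = 670 and Qs = 5·254 - 312 = 958.
Surplus = Qs - Qd = 288.
Government expenditure = surplus × support price = 288 × 254 = 73152.

73152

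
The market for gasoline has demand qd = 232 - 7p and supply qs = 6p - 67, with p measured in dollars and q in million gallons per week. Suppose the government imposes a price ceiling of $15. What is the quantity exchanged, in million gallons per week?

23

Without the control the market clears where 232 - 7p = 6p - 67, i.e. p* = 23 and q* = 71.
The ceiling of 15 is below the equilibrium price 23, so it binds.
At p = 15: qd = 232 - 7·15 = 127 and qs = 6·15 - 67 = 23.
The quantity actually transacted is the short side, supply: 23.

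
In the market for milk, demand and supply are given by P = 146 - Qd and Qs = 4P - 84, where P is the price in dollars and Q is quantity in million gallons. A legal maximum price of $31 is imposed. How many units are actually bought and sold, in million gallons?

40

Rearranging demand gives Qd = 146 - P. In a free market, 146 - P = 4P - 84 gives the equilibrium P* = 46, Q* = 100.
Since 31 < 46, the ceiling is binding.
At P = 31: Qd = 146 - 31 = 115 and Qs = 4·31 - 84 = 40.
The quantity actually transacted is the short side, supply: 40.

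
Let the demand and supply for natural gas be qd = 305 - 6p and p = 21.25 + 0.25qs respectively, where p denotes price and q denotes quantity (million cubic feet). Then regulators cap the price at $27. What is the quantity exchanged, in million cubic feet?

Rearranging supply gives qs = 4p - 85. In a free market, 305 - 6p = 4p - 85 gives the equilibrium p* = 39, q* = 71.
Since 27 < 39, the ceiling is binding.
At p = 27: qd = 305 - 6·27 = 143 and qs = 4·27 - 85 = 23.
The quantity actually transacted is the short side, supply: 23.

23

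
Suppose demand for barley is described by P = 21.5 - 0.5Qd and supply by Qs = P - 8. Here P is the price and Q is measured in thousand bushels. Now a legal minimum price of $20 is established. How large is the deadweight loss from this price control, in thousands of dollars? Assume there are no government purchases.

Rearranging demand gives Qd = 43 - 2P. In a free market, 43 - 2P = P - 8 gives the equilibrium P* = 17, Q* = 9.
The floor of 20 is above the equilibrium price 17, so it binds.
At P = 20: Qd = 43 - 2·20 = 3 and Qs = 20 - 8 = 12.
Quantity traded falls to 3. At Q = 3 the demand price is (43 - 3)/2 = 20 and the supply price is 8 + 3 = 11.
Deadweight loss = ½ · (20 - 11) · (9 - 3) = ½ · 9 · 6 = 27.

27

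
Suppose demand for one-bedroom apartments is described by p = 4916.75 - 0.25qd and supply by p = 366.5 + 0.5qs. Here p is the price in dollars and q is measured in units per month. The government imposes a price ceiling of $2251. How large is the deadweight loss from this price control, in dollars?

1980301.5

Rearranging demand gives qd = 19667 - 4p; rearranging supply gives qs = 2p - 733. Equilibrium: 19667 - 4p = 2p - 733, so 20400 = 6p and p* = 3400, q* = 6067.
Because the ceiling (2251) lies below the market-clearing price, it is binding.
At p = 2251: qd = 19667 - 4·2251 = 10663 and qs = 2·2251 - 733 = 3769.
Quantity traded falls to 3769. At q = 3769 the demand price is (19667 - 3769)/4 = 3974.5 and the supply price is (733 + 3769)/2 = 2251.
Deadweight loss = ½ · (3974.5 - 2251) · (6067 - 3769) = ½ · 1723.5 · 2298 = 1980301.5.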